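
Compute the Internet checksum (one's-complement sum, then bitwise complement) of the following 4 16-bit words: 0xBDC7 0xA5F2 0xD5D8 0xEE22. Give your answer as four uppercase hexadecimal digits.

One's-complement addition (fold any carry out of bit 15 back into bit 0):
  0xBDC7 + 0xA5F2 = 0x163B9 → wrap carry → 0x63BA
  0x63BA + 0xD5D8 = 0x13992 → wrap carry → 0x3993
  0x3993 + 0xEE22 = 0x127B5 → wrap carry → 0x27B6
One's-complement sum = 0x27B6.
Checksum = ~0x27B6 & 0xFFFF = 0xD849.

D849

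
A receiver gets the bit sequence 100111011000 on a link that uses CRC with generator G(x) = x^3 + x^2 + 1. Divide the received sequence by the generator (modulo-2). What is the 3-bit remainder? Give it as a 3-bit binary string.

000

Modulo-2 division of 100111011000 by 1101:
  pos 0: 1001 XOR 1101 = 0100
  pos 1: 1001 XOR 1101 = 0100
  pos 2: 1001 XOR 1101 = 0100
  pos 3: 1000 XOR 1101 = 0101
  pos 4: 1011 XOR 1101 = 0110
  pos 5: 1101 XOR 1101 = 0000
Remainder = 000 (zero — the frame passes the CRC check).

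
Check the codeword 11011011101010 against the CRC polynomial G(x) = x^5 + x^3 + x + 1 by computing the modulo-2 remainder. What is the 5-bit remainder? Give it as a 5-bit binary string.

11010

Modulo-2 division of 11011011101010 by 101011:
  pos 0: 110110 XOR 101011 = 011101
  pos 1: 111011 XOR 101011 = 010000
  pos 2: 100001 XOR 101011 = 001010
  pos 4: 101010 XOR 101011 = 000001
Remainder = 11010 (nonzero — an error is detected).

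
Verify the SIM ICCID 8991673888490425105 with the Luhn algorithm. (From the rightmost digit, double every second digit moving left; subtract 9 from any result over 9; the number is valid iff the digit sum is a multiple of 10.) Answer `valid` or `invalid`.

invalid

From the right, keep odd positions and double even positions (subtract 9 from any doubled value over 9):
  doubled (positions 2,4,...): 0 1 8 9 7 7 5 2 9 → sum 48
  kept (positions 1,3,...): 5 1 2 0 4 8 3 6 9 8 → sum 46
Total = 94.
94 mod 10 = 4, so the number is invalid.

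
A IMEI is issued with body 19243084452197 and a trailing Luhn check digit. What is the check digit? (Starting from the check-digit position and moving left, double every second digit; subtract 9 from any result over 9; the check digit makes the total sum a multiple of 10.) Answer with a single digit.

8

Partial digits right→left: 7 9 1 2 5 4 4 8 0 3 4 2 9 1
Double every second digit counting from the check-digit position (so the 1st, 3rd, 5th, ... of the partial from the right).
  doubled (with −9 where >9): 5 2 1 8 0 8 9 → sum 33
  kept as-is: 9 2 4 8 3 2 1 → sum 29
Total = 33 + 29 = 62.
Check digit = (10 − (62 mod 10)) mod 10 = 8.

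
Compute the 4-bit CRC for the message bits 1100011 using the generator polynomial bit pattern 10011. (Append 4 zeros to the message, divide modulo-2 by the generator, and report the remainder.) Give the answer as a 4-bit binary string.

Append 4 zeros: 11000110000. Divide by 10011 (XOR where the leading bit is 1):
  pos 0: 11000 XOR 10011 = 01011
  pos 1: 10111 XOR 10011 = 00100
  pos 3: 10010 XOR 10011 = 00001
Remainder (last 4 bits) = 1000. This is the CRC / FCS.

1000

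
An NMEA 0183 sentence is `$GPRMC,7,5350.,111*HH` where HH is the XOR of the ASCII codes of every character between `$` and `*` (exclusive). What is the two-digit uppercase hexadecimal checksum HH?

XOR the ASCII codes of the payload characters:
  'G' = 0x47 → acc = 0x47
  'P' = 0x50 → acc = 0x17
  'R' = 0x52 → acc = 0x45
  'M' = 0x4D → acc = 0x08
  'C' = 0x43 → acc = 0x4B
  ',' = 0x2C → acc = 0x67
  '7' = 0x37 → acc = 0x50
  ',' = 0x2C → acc = 0x7C
  '5' = 0x35 → acc = 0x49
  '3' = 0x33 → acc = 0x7A
  '5' = 0x35 → acc = 0x4F
  '0' = 0x30 → acc = 0x7F
  '.' = 0x2E → acc = 0x51
  ',' = 0x2C → acc = 0x7D
  '1' = 0x31 → acc = 0x4C
  '1' = 0x31 → acc = 0x7D
  '1' = 0x31 → acc = 0x4C
Checksum = 0x4C.

4C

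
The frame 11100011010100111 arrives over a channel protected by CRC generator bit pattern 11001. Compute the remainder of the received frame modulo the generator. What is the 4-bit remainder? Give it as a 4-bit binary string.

Modulo-2 division of 11100011010100111 by 11001:
  pos 0: 11100 XOR 11001 = 00101
  pos 2: 10101 XOR 11001 = 01100
  pos 3: 11001 XOR 11001 = 00000
  pos 9: 10100 XOR 11001 = 01101
  pos 10: 11011 XOR 11001 = 00010
Remainder = 1011 (nonzero — an error is detected).

1011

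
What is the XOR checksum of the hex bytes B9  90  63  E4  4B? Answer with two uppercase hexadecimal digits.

XOR the bytes together:
  start with 0xB9
  0xB9 ⊕ 0x90 = 0x29
  0x29 ⊕ 0x63 = 0x4A
  0x4A ⊕ 0xE4 = 0xAE
  0xAE ⊕ 0x4B = 0xE5

E5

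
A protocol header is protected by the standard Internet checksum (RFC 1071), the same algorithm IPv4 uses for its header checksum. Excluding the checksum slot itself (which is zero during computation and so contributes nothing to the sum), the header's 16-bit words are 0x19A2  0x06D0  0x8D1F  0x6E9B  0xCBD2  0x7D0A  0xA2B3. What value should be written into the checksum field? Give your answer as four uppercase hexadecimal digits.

F841

One's-complement addition (fold any carry out of bit 15 back into bit 0):
  0x19A2 + 0x06D0 = 0x02072
  0x2072 + 0x8D1F = 0x0AD91
  0xAD91 + 0x6E9B = 0x11C2C → wrap carry → 0x1C2D
  0x1C2D + 0xCBD2 = 0x0E7FF
  0xE7FF + 0x7D0A = 0x16509 → wrap carry → 0x650A
  0x650A + 0xA2B3 = 0x107BD → wrap carry → 0x07BE
One's-complement sum = 0x07BE.
Checksum = ~0x07BE & 0xFFFF = 0xF841.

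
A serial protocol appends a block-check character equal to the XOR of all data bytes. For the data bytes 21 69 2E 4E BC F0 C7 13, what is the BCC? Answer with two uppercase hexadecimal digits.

B0

XOR the bytes together:
  start with 0x21
  0x21 ⊕ 0x69 = 0x48
  0x48 ⊕ 0x2E = 0x66
  0x66 ⊕ 0x4E = 0x28
  0x28 ⊕ 0xBC = 0x94
  0x94 ⊕ 0xF0 = 0x64
  0x64 ⊕ 0xC7 = 0xA3
  0xA3 ⊕ 0x13 = 0xB0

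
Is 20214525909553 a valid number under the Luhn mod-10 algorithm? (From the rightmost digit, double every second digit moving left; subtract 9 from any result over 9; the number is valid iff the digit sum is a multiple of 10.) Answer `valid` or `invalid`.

From the right, keep odd positions and double even positions (subtract 9 from any doubled value over 9):
  doubled (positions 2,4,...): 1 9 9 4 8 4 4 → sum 39
  kept (positions 1,3,...): 3 5 0 5 5 1 0 → sum 19
Total = 58.
58 mod 10 = 8, so the number is invalid.

invalid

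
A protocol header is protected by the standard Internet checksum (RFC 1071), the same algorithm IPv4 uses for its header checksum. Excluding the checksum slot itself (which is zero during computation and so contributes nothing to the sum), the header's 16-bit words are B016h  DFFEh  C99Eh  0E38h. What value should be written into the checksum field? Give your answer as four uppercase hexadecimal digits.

One's-complement addition (fold any carry out of bit 15 back into bit 0):
  0xB016 + 0xDFFE = 0x19014 → wrap carry → 0x9015
  0x9015 + 0xC99E = 0x159B3 → wrap carry → 0x59B4
  0x59B4 + 0x0E38 = 0x067EC
One's-complement sum = 0x67EC.
Checksum = ~0x67EC & 0xFFFF = 0x9813.

9813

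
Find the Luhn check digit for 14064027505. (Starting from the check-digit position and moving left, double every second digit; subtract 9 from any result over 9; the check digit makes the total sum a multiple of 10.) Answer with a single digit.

Partial digits right→left: 5 0 5 7 2 0 4 6 0 4 1
Double every second digit counting from the check-digit position (so the 1st, 3rd, 5th, ... of the partial from the right).
  doubled (with −9 where >9): 1 1 4 8 0 2 → sum 16
  kept as-is: 0 7 0 6 4 → sum 17
Total = 16 + 17 = 33.
Check digit = (10 − (33 mod 10)) mod 10 = 7.

7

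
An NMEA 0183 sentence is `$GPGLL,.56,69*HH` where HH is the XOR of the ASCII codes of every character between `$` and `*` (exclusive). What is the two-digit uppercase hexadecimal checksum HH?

72

XOR the ASCII codes of the payload characters:
  'G' = 0x47 → acc = 0x47
  'P' = 0x50 → acc = 0x17
  'G' = 0x47 → acc = 0x50
  'L' = 0x4C → acc = 0x1C
  'L' = 0x4C → acc = 0x50
  ',' = 0x2C → acc = 0x7C
  '.' = 0x2E → acc = 0x52
  '5' = 0x35 → acc = 0x67
  '6' = 0x36 → acc = 0x51
  ',' = 0x2C → acc = 0x7D
  '6' = 0x36 → acc = 0x4B
  '9' = 0x39 → acc = 0x72
Checksum = 0x72.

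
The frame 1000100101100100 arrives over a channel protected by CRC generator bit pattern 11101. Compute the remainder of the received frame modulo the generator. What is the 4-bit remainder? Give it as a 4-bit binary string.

0000

Modulo-2 division of 1000100101100100 by 11101:
  pos 0: 10001 XOR 11101 = 01100
  pos 1: 11000 XOR 11101 = 00101
  pos 3: 10101 XOR 11101 = 01000
  pos 4: 10000 XOR 11101 = 01101
  pos 5: 11011 XOR 11101 = 00110
  pos 7: 11010 XOR 11101 = 00111
  pos 9: 11101 XOR 11101 = 00000
Remainder = 0000 (zero — the frame passes the CRC check).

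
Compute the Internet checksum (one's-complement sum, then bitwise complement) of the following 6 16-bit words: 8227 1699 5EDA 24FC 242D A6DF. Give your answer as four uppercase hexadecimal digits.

One's-complement addition (fold any carry out of bit 15 back into bit 0):
  0x8227 + 0x1699 = 0x098C0
  0x98C0 + 0x5EDA = 0x0F79A
  0xF79A + 0x24FC = 0x11C96 → wrap carry → 0x1C97
  0x1C97 + 0x242D = 0x040C4
  0x40C4 + 0xA6DF = 0x0E7A3
One's-complement sum = 0xE7A3.
Checksum = ~0xE7A3 & 0xFFFF = 0x185C.

185C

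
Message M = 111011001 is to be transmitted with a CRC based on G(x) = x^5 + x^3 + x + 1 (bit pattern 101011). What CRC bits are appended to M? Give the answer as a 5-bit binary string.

Append 5 zeros: 11101100100000. Divide by 101011 (XOR where the leading bit is 1):
  pos 0: 111011 XOR 101011 = 010000
  pos 1: 100000 XOR 101011 = 001011
  pos 3: 101101 XOR 101011 = 000110
  pos 6: 110000 XOR 101011 = 011011
  pos 7: 110110 XOR 101011 = 011101
  pos 8: 111010 XOR 101011 = 010001
Remainder (last 5 bits) = 10001. This is the CRC / FCS.

10001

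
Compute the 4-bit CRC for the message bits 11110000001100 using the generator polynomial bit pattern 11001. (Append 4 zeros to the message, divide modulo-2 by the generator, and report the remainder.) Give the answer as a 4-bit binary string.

Append 4 zeros: 111100000011000000. Divide by 11001 (XOR where the leading bit is 1):
  pos 0: 11110 XOR 11001 = 00111
  pos 2: 11100 XOR 11001 = 00101
  pos 4: 10100 XOR 11001 = 01101
  pos 5: 11010 XOR 11001 = 00011
  pos 8: 11110 XOR 11001 = 00111
  pos 10: 11100 XOR 11001 = 00101
  pos 12: 10100 XOR 11001 = 01101
  pos 13: 11010 XOR 11001 = 00011
Remainder (last 4 bits) = 0011. This is the CRC / FCS.

0011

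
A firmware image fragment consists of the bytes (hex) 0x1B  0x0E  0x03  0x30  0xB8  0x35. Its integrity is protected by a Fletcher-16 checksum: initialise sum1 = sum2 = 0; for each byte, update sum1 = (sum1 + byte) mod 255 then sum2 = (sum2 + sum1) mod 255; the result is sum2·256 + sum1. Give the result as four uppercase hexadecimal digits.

Running sums (mod 255):
  after byte 0 (0x1B): sum1=27, sum2=27
  after byte 1 (0x0E): sum1=41, sum2=68
  after byte 2 (0x03): sum1=44, sum2=112
  after byte 3 (0x30): sum1=92, sum2=204
  after byte 4 (0xB8): sum1=21, sum2=225
  after byte 5 (0x35): sum1=74, sum2=44
Checksum = sum2·256 + sum1 = 44·256 + 74 = 11338 = 0x2C4A.

2C4A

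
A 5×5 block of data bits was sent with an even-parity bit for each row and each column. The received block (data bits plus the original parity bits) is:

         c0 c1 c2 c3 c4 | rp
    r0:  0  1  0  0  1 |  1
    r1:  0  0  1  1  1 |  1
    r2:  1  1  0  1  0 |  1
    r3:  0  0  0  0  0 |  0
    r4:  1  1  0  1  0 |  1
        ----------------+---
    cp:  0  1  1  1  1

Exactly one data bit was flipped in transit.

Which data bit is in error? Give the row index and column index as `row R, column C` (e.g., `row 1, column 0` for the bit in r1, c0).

row 0, column 4

Recompute each row's even parity and compare to rp:
  r0: data parity 0, sent rp 1 → mismatch
  r1: data parity 1, sent rp 1 → ok
  r2: data parity 1, sent rp 1 → ok
  r3: data parity 0, sent rp 0 → ok
  r4: data parity 1, sent rp 1 → ok
Recompute each column's even parity and compare to cp:
  c0: data parity 0, sent cp 0 → ok
  c1: data parity 1, sent cp 1 → ok
  c2: data parity 1, sent cp 1 → ok
  c3: data parity 1, sent cp 1 → ok
  c4: data parity 0, sent cp 1 → mismatch
Exactly one row (r0) and one column (c4) fail → the flipped bit is at their intersection.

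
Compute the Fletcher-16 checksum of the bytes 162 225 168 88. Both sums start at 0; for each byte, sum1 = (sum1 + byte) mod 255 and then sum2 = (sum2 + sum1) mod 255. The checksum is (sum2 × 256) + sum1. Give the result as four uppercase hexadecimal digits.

D985

Running sums (mod 255):
  after byte 0 (162): sum1=162, sum2=162
  after byte 1 (225): sum1=132, sum2=39
  after byte 2 (168): sum1=45, sum2=84
  after byte 3 (88): sum1=133, sum2=217
Checksum = sum2·256 + sum1 = 217·256 + 133 = 55685 = 0xD985.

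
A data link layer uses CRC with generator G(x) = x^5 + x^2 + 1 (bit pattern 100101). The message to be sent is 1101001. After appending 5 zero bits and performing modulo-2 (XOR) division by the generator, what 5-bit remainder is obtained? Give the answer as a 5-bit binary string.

11110

Append 5 zeros: 110100100000. Divide by 100101 (XOR where the leading bit is 1):
  pos 0: 110100 XOR 100101 = 010001
  pos 1: 100011 XOR 100101 = 000110
  pos 4: 110000 XOR 100101 = 010101
  pos 5: 101010 XOR 100101 = 001111
Remainder (last 5 bits) = 11110. This is the CRC / FCS.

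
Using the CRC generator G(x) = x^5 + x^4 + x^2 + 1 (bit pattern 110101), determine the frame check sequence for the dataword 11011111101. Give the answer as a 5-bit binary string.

Append 5 zeros: 1101111110100000. Divide by 110101 (XOR where the leading bit is 1):
  pos 0: 110111 XOR 110101 = 000010
  pos 4: 101110 XOR 110101 = 011011
  pos 5: 110111 XOR 110101 = 000010
  pos 9: 100000 XOR 110101 = 010101
  pos 10: 101010 XOR 110101 = 011111
Remainder (last 5 bits) = 11111. This is the CRC / FCS.

11111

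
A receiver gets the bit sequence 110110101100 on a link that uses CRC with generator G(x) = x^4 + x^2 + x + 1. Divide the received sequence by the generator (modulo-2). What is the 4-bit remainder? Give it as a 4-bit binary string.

1110

Modulo-2 division of 110110101100 by 10111:
  pos 0: 11011 XOR 10111 = 01100
  pos 1: 11000 XOR 10111 = 01111
  pos 2: 11111 XOR 10111 = 01000
  pos 3: 10000 XOR 10111 = 00111
  pos 5: 11111 XOR 10111 = 01000
  pos 6: 10000 XOR 10111 = 00111
Remainder = 1110 (nonzero — an error is detected).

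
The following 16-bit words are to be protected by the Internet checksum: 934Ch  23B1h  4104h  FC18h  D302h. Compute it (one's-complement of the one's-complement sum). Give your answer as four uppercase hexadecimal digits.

38E2

One's-complement addition (fold any carry out of bit 15 back into bit 0):
  0x934C + 0x23B1 = 0x0B6FD
  0xB6FD + 0x4104 = 0x0F801
  0xF801 + 0xFC18 = 0x1F419 → wrap carry → 0xF41A
  0xF41A + 0xD302 = 0x1C71C → wrap carry → 0xC71D
One's-complement sum = 0xC71D.
Checksum = ~0xC71D & 0xFFFF = 0x38E2.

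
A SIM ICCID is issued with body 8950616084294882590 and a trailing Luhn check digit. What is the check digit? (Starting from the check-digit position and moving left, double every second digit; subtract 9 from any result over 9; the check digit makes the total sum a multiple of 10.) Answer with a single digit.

7

Partial digits right→left: 0 9 5 2 8 8 4 9 2 4 8 0 6 1 6 0 5 9 8
Double every second digit counting from the check-digit position (so the 1st, 3rd, 5th, ... of the partial from the right).
  doubled (with −9 where >9): 0 1 7 8 4 7 3 3 1 7 → sum 41
  kept as-is: 9 2 8 9 4 0 1 0 9 → sum 42
Total = 41 + 42 = 83.
Check digit = (10 − (83 mod 10)) mod 10 = 7.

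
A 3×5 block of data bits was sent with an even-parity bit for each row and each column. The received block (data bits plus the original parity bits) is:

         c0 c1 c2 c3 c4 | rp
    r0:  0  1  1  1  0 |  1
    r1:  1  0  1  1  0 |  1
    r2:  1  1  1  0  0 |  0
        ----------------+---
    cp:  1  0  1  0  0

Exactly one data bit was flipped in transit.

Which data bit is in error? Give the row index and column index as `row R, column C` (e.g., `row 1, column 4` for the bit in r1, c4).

row 2, column 0

Recompute each row's even parity and compare to rp:
  r0: data parity 1, sent rp 1 → ok
  r1: data parity 1, sent rp 1 → ok
  r2: data parity 1, sent rp 0 → mismatch
Recompute each column's even parity and compare to cp:
  c0: data parity 0, sent cp 1 → mismatch
  c1: data parity 0, sent cp 0 → ok
  c2: data parity 1, sent cp 1 → ok
  c3: data parity 0, sent cp 0 → ok
  c4: data parity 0, sent cp 0 → ok
Exactly one row (r2) and one column (c0) fail → the flipped bit is at their intersection.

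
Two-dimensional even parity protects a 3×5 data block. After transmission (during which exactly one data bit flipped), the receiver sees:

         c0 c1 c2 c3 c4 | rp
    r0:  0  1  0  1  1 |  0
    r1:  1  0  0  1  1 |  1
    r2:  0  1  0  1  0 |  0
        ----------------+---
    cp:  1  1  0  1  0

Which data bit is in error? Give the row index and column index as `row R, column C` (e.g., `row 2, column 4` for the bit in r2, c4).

Recompute each row's even parity and compare to rp:
  r0: data parity 1, sent rp 0 → mismatch
  r1: data parity 1, sent rp 1 → ok
  r2: data parity 0, sent rp 0 → ok
Recompute each column's even parity and compare to cp:
  c0: data parity 1, sent cp 1 → ok
  c1: data parity 0, sent cp 1 → mismatch
  c2: data parity 0, sent cp 0 → ok
  c3: data parity 1, sent cp 1 → ok
  c4: data parity 0, sent cp 0 → ok
Exactly one row (r0) and one column (c1) fail → the flipped bit is at their intersection.

row 0, column 1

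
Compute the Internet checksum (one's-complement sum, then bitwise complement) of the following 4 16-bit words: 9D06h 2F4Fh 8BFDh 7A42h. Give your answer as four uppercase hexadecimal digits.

2D6A

One's-complement addition (fold any carry out of bit 15 back into bit 0):
  0x9D06 + 0x2F4F = 0x0CC55
  0xCC55 + 0x8BFD = 0x15852 → wrap carry → 0x5853
  0x5853 + 0x7A42 = 0x0D295
One's-complement sum = 0xD295.
Checksum = ~0xD295 & 0xFFFF = 0x2D6A.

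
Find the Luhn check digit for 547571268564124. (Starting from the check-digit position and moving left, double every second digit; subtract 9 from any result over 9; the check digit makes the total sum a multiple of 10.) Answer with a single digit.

Partial digits right→left: 4 2 1 4 6 5 8 6 2 1 7 5 7 4 5
Double every second digit counting from the check-digit position (so the 1st, 3rd, 5th, ... of the partial from the right).
  doubled (with −9 where >9): 8 2 3 7 4 5 5 1 → sum 35
  kept as-is: 2 4 5 6 1 5 4 → sum 27
Total = 35 + 27 = 62.
Check digit = (10 − (62 mod 10)) mod 10 = 8.

8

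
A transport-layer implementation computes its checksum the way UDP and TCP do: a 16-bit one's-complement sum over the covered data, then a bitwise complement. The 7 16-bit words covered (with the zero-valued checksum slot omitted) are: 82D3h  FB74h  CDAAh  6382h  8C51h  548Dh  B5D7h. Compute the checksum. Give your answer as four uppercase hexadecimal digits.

B9D3

One's-complement addition (fold any carry out of bit 15 back into bit 0):
  0x82D3 + 0xFB74 = 0x17E47 → wrap carry → 0x7E48
  0x7E48 + 0xCDAA = 0x14BF2 → wrap carry → 0x4BF3
  0x4BF3 + 0x6382 = 0x0AF75
  0xAF75 + 0x8C51 = 0x13BC6 → wrap carry → 0x3BC7
  0x3BC7 + 0x548D = 0x09054
  0x9054 + 0xB5D7 = 0x1462B → wrap carry → 0x462C
One's-complement sum = 0x462C.
Checksum = ~0x462C & 0xFFFF = 0xB9D3.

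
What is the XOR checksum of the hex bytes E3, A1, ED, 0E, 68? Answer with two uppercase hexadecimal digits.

XOR the bytes together:
  start with 0xE3
  0xE3 ⊕ 0xA1 = 0x42
  0x42 ⊕ 0xED = 0xAF
  0xAF ⊕ 0x0E = 0xA1
  0xA1 ⊕ 0x68 = 0xC9

C9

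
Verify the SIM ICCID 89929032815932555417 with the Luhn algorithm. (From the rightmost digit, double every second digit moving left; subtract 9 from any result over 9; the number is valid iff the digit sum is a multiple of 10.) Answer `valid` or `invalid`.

From the right, keep odd positions and double even positions (subtract 9 from any doubled value over 9):
  doubled (positions 2,4,...): 2 1 1 6 1 7 6 9 9 7 → sum 49
  kept (positions 1,3,...): 7 4 5 2 9 1 2 0 2 9 → sum 41
Total = 90.
90 mod 10 = 0, so the number is valid.

valid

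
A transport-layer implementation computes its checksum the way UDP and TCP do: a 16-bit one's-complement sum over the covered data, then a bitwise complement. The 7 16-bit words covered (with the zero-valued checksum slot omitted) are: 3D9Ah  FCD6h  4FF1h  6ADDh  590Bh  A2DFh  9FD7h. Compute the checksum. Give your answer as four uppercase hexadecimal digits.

6EFD

One's-complement addition (fold any carry out of bit 15 back into bit 0):
  0x3D9A + 0xFCD6 = 0x13A70 → wrap carry → 0x3A71
  0x3A71 + 0x4FF1 = 0x08A62
  0x8A62 + 0x6ADD = 0x0F53F
  0xF53F + 0x590B = 0x14E4A → wrap carry → 0x4E4B
  0x4E4B + 0xA2DF = 0x0F12A
  0xF12A + 0x9FD7 = 0x19101 → wrap carry → 0x9102
One's-complement sum = 0x9102.
Checksum = ~0x9102 & 0xFFFF = 0x6EFD.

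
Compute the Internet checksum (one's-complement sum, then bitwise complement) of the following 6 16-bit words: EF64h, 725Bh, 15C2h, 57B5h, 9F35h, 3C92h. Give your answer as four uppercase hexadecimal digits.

One's-complement addition (fold any carry out of bit 15 back into bit 0):
  0xEF64 + 0x725B = 0x161BF → wrap carry → 0x61C0
  0x61C0 + 0x15C2 = 0x07782
  0x7782 + 0x57B5 = 0x0CF37
  0xCF37 + 0x9F35 = 0x16E6C → wrap carry → 0x6E6D
  0x6E6D + 0x3C92 = 0x0AAFF
One's-complement sum = 0xAAFF.
Checksum = ~0xAAFF & 0xFFFF = 0x5500.

5500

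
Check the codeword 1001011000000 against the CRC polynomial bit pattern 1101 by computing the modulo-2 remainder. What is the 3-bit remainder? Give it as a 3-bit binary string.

000

Modulo-2 division of 1001011000000 by 1101:
  pos 0: 1001 XOR 1101 = 0100
  pos 1: 1000 XOR 1101 = 0101
  pos 2: 1011 XOR 1101 = 0110
  pos 3: 1101 XOR 1101 = 0000
Remainder = 000 (zero — the frame passes the CRC check).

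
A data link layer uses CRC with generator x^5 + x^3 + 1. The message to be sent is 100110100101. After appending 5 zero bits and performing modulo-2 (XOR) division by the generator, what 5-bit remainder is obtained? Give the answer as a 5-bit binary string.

10000

Append 5 zeros: 10011010010100000. Divide by 101001 (XOR where the leading bit is 1):
  pos 0: 100110 XOR 101001 = 001111
  pos 2: 111110 XOR 101001 = 010111
  pos 3: 101110 XOR 101001 = 000111
  pos 6: 111101 XOR 101001 = 010100
  pos 7: 101000 XOR 101001 = 000001
Remainder (last 5 bits) = 10000. This is the CRC / FCS.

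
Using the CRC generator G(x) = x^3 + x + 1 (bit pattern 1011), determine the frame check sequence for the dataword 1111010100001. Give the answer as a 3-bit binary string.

011

Append 3 zeros: 1111010100001000. Divide by 1011 (XOR where the leading bit is 1):
  pos 0: 1111 XOR 1011 = 0100
  pos 1: 1000 XOR 1011 = 0011
  pos 3: 1110 XOR 1011 = 0101
  pos 4: 1011 XOR 1011 = 0000
  pos 12: 1000 XOR 1011 = 0011
Remainder (last 3 bits) = 011. This is the CRC / FCS.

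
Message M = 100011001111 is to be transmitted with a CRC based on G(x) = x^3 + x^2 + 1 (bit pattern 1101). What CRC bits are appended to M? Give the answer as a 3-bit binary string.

111

Append 3 zeros: 100011001111000. Divide by 1101 (XOR where the leading bit is 1):
  pos 0: 1000 XOR 1101 = 0101
  pos 1: 1011 XOR 1101 = 0110
  pos 2: 1101 XOR 1101 = 0000
  pos 8: 1111 XOR 1101 = 0010
  pos 10: 1000 XOR 1101 = 0101
  pos 11: 1010 XOR 1101 = 0111
Remainder (last 3 bits) = 111. This is the CRC / FCS.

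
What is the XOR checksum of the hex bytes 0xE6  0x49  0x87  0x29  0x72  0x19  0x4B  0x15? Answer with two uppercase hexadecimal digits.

34

XOR the bytes together:
  start with 0xE6
  0xE6 ⊕ 0x49 = 0xAF
  0xAF ⊕ 0x87 = 0x28
  0x28 ⊕ 0x29 = 0x01
  0x01 ⊕ 0x72 = 0x73
  0x73 ⊕ 0x19 = 0x6A
  0x6A ⊕ 0x4B = 0x21
  0x21 ⊕ 0x15 = 0x34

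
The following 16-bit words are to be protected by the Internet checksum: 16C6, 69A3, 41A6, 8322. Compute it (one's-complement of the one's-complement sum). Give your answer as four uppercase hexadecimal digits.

BACD

One's-complement addition (fold any carry out of bit 15 back into bit 0):
  0x16C6 + 0x69A3 = 0x08069
  0x8069 + 0x41A6 = 0x0C20F
  0xC20F + 0x8322 = 0x14531 → wrap carry → 0x4532
One's-complement sum = 0x4532.
Checksum = ~0x4532 & 0xFFFF = 0xBACD.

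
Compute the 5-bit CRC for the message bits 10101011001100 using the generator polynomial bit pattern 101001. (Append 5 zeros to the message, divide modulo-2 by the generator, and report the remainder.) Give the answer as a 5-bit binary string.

Append 5 zeros: 1010101100110000000. Divide by 101001 (XOR where the leading bit is 1):
  pos 0: 101010 XOR 101001 = 000011
  pos 4: 111100 XOR 101001 = 010101
  pos 5: 101011 XOR 101001 = 000010
  pos 9: 101000 XOR 101001 = 000001
Remainder (last 5 bits) = 10000. This is the CRC / FCS.

10000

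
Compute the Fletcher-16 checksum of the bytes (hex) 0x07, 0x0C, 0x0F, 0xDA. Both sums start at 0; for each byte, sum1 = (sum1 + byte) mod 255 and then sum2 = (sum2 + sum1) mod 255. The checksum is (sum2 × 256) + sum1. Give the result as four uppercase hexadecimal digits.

39FC

Running sums (mod 255):
  after byte 0 (0x07): sum1=7, sum2=7
  after byte 1 (0x0C): sum1=19, sum2=26
  after byte 2 (0x0F): sum1=34, sum2=60
  after byte 3 (0xDA): sum1=252, sum2=57
Checksum = sum2·256 + sum1 = 57·256 + 252 = 14844 = 0x39FC.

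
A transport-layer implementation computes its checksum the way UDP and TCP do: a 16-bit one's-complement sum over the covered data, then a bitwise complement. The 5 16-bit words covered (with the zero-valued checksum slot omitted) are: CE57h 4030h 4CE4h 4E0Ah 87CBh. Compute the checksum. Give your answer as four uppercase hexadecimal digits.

CEBD

One's-complement addition (fold any carry out of bit 15 back into bit 0):
  0xCE57 + 0x4030 = 0x10E87 → wrap carry → 0x0E88
  0x0E88 + 0x4CE4 = 0x05B6C
  0x5B6C + 0x4E0A = 0x0A976
  0xA976 + 0x87CB = 0x13141 → wrap carry → 0x3142
One's-complement sum = 0x3142.
Checksum = ~0x3142 & 0xFFFF = 0xCEBD.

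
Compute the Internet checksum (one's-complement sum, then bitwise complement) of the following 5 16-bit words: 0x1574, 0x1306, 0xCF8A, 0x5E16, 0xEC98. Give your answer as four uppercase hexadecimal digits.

One's-complement addition (fold any carry out of bit 15 back into bit 0):
  0x1574 + 0x1306 = 0x0287A
  0x287A + 0xCF8A = 0x0F804
  0xF804 + 0x5E16 = 0x1561A → wrap carry → 0x561B
  0x561B + 0xEC98 = 0x142B3 → wrap carry → 0x42B4
One's-complement sum = 0x42B4.
Checksum = ~0x42B4 & 0xFFFF = 0xBD4B.

BD4B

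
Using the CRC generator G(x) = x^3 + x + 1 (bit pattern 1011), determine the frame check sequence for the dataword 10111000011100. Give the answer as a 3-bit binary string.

100

Append 3 zeros: 10111000011100000. Divide by 1011 (XOR where the leading bit is 1):
  pos 0: 1011 XOR 1011 = 0000
  pos 4: 1000 XOR 1011 = 0011
  pos 6: 1101 XOR 1011 = 0110
  pos 7: 1101 XOR 1011 = 0110
  pos 8: 1101 XOR 1011 = 0110
  pos 9: 1100 XOR 1011 = 0111
  pos 10: 1110 XOR 1011 = 0101
  pos 11: 1010 XOR 1011 = 0001
Remainder (last 3 bits) = 100. This is the CRC / FCS.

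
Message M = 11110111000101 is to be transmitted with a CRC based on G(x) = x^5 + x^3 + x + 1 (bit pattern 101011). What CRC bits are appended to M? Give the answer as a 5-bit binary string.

01011

Append 5 zeros: 1111011100010100000. Divide by 101011 (XOR where the leading bit is 1):
  pos 0: 111101 XOR 101011 = 010110
  pos 1: 101101 XOR 101011 = 000110
  pos 4: 110100 XOR 101011 = 011111
  pos 5: 111110 XOR 101011 = 010101
  pos 6: 101011 XOR 101011 = 000000
  pos 13: 100000 XOR 101011 = 001011
Remainder (last 5 bits) = 01011. This is the CRC / FCS.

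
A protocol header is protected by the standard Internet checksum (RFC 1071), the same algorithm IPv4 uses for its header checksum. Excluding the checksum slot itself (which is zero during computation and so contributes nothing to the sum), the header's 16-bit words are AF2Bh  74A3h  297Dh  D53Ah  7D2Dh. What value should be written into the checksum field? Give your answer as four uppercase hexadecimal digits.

One's-complement addition (fold any carry out of bit 15 back into bit 0):
  0xAF2B + 0x74A3 = 0x123CE → wrap carry → 0x23CF
  0x23CF + 0x297D = 0x04D4C
  0x4D4C + 0xD53A = 0x12286 → wrap carry → 0x2287
  0x2287 + 0x7D2D = 0x09FB4
One's-complement sum = 0x9FB4.
Checksum = ~0x9FB4 & 0xFFFF = 0x604B.

604B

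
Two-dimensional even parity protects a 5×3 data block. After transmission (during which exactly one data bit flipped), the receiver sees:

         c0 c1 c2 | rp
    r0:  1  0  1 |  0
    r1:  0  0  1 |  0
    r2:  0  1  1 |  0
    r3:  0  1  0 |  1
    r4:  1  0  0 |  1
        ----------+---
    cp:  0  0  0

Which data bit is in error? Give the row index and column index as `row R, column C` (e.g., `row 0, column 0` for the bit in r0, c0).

row 1, column 2

Recompute each row's even parity and compare to rp:
  r0: data parity 0, sent rp 0 → ok
  r1: data parity 1, sent rp 0 → mismatch
  r2: data parity 0, sent rp 0 → ok
  r3: data parity 1, sent rp 1 → ok
  r4: data parity 1, sent rp 1 → ok
Recompute each column's even parity and compare to cp:
  c0: data parity 0, sent cp 0 → ok
  c1: data parity 0, sent cp 0 → ok
  c2: data parity 1, sent cp 0 → mismatch
Exactly one row (r1) and one column (c2) fail → the flipped bit is at their intersection.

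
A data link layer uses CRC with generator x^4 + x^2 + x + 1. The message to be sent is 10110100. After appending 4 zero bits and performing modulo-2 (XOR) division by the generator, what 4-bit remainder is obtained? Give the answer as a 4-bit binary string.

1010

Append 4 zeros: 101101000000. Divide by 10111 (XOR where the leading bit is 1):
  pos 0: 10110 XOR 10111 = 00001
  pos 4: 11000 XOR 10111 = 01111
  pos 5: 11110 XOR 10111 = 01001
  pos 6: 10010 XOR 10111 = 00101
Remainder (last 4 bits) = 1010. This is the CRC / FCS.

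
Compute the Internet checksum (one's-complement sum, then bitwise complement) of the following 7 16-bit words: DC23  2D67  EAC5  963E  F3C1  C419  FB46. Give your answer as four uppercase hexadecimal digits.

One's-complement addition (fold any carry out of bit 15 back into bit 0):
  0xDC23 + 0x2D67 = 0x1098A → wrap carry → 0x098B
  0x098B + 0xEAC5 = 0x0F450
  0xF450 + 0x963E = 0x18A8E → wrap carry → 0x8A8F
  0x8A8F + 0xF3C1 = 0x17E50 → wrap carry → 0x7E51
  0x7E51 + 0xC419 = 0x1426A → wrap carry → 0x426B
  0x426B + 0xFB46 = 0x13DB1 → wrap carry → 0x3DB2
One's-complement sum = 0x3DB2.
Checksum = ~0x3DB2 & 0xFFFF = 0xC24D.

C24D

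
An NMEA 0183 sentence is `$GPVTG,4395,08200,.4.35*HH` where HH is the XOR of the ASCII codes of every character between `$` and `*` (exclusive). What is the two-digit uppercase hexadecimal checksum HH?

XOR the ASCII codes of the payload characters:
  'G' = 0x47 → acc = 0x47
  'P' = 0x50 → acc = 0x17
  'V' = 0x56 → acc = 0x41
  'T' = 0x54 → acc = 0x15
  'G' = 0x47 → acc = 0x52
  ',' = 0x2C → acc = 0x7E
  '4' = 0x34 → acc = 0x4A
  '3' = 0x33 → acc = 0x79
  '9' = 0x39 → acc = 0x40
  '5' = 0x35 → acc = 0x75
  ',' = 0x2C → acc = 0x59
  '0' = 0x30 → acc = 0x69
  '8' = 0x38 → acc = 0x51
  '2' = 0x32 → acc = 0x63
  '0' = 0x30 → acc = 0x53
  '0' = 0x30 → acc = 0x63
  ',' = 0x2C → acc = 0x4F
  '.' = 0x2E → acc = 0x61
  '4' = 0x34 → acc = 0x55
  '.' = 0x2E → acc = 0x7B
  '3' = 0x33 → acc = 0x48
  '5' = 0x35 → acc = 0x7D
Checksum = 0x7D.

7D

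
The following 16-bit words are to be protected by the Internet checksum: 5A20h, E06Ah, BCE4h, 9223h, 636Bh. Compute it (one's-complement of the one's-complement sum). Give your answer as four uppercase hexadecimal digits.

One's-complement addition (fold any carry out of bit 15 back into bit 0):
  0x5A20 + 0xE06A = 0x13A8A → wrap carry → 0x3A8B
  0x3A8B + 0xBCE4 = 0x0F76F
  0xF76F + 0x9223 = 0x18992 → wrap carry → 0x8993
  0x8993 + 0x636B = 0x0ECFE
One's-complement sum = 0xECFE.
Checksum = ~0xECFE & 0xFFFF = 0x1301.

1301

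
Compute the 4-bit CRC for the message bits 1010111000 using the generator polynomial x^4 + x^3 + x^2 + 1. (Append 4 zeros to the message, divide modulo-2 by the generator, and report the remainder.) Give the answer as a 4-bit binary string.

0100

Append 4 zeros: 10101110000000. Divide by 11101 (XOR where the leading bit is 1):
  pos 0: 10101 XOR 11101 = 01000
  pos 1: 10001 XOR 11101 = 01100
  pos 2: 11001 XOR 11101 = 00100
  pos 4: 10000 XOR 11101 = 01101
  pos 5: 11010 XOR 11101 = 00111
  pos 7: 11100 XOR 11101 = 00001
Remainder (last 4 bits) = 0100. This is the CRC / FCS.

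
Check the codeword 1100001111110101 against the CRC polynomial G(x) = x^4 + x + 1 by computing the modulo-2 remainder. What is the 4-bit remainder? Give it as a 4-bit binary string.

0000

Modulo-2 division of 1100001111110101 by 10011:
  pos 0: 11000 XOR 10011 = 01011
  pos 1: 10110 XOR 10011 = 00101
  pos 3: 10111 XOR 10011 = 00100
  pos 5: 10011 XOR 10011 = 00000
  pos 10: 11010 XOR 10011 = 01001
  pos 11: 10011 XOR 10011 = 00000
Remainder = 0000 (zero — the frame passes the CRC check).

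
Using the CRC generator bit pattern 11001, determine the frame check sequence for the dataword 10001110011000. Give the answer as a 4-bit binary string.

Append 4 zeros: 100011100110000000. Divide by 11001 (XOR where the leading bit is 1):
  pos 0: 10001 XOR 11001 = 01000
  pos 1: 10001 XOR 11001 = 01000
  pos 2: 10001 XOR 11001 = 01000
  pos 3: 10000 XOR 11001 = 01001
  pos 4: 10010 XOR 11001 = 01011
  pos 5: 10111 XOR 11001 = 01110
  pos 6: 11101 XOR 11001 = 00100
  pos 8: 10000 XOR 11001 = 01001
  pos 9: 10010 XOR 11001 = 01011
  pos 10: 10110 XOR 11001 = 01111
  pos 11: 11110 XOR 11001 = 00111
  pos 13: 11100 XOR 11001 = 00101
Remainder (last 4 bits) = 0101. This is the CRC / FCS.

0101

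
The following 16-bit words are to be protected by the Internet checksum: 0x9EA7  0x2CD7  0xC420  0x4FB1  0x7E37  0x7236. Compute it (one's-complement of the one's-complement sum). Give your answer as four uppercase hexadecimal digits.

3041

One's-complement addition (fold any carry out of bit 15 back into bit 0):
  0x9EA7 + 0x2CD7 = 0x0CB7E
  0xCB7E + 0xC420 = 0x18F9E → wrap carry → 0x8F9F
  0x8F9F + 0x4FB1 = 0x0DF50
  0xDF50 + 0x7E37 = 0x15D87 → wrap carry → 0x5D88
  0x5D88 + 0x7236 = 0x0CFBE
One's-complement sum = 0xCFBE.
Checksum = ~0xCFBE & 0xFFFF = 0x3041.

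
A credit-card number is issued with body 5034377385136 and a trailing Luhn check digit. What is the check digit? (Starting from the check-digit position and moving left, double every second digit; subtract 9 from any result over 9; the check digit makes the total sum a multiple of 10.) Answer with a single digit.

Partial digits right→left: 6 3 1 5 8 3 7 7 3 4 3 0 5
Double every second digit counting from the check-digit position (so the 1st, 3rd, 5th, ... of the partial from the right).
  doubled (with −9 where >9): 3 2 7 5 6 6 1 → sum 30
  kept as-is: 3 5 3 7 4 0 → sum 22
Total = 30 + 22 = 52.
Check digit = (10 − (52 mod 10)) mod 10 = 8.

8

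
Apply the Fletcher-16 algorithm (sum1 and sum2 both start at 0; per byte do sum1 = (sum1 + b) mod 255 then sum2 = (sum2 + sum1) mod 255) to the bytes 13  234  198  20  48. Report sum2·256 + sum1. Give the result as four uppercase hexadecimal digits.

9903

Running sums (mod 255):
  after byte 0 (13): sum1=13, sum2=13
  after byte 1 (234): sum1=247, sum2=5
  after byte 2 (198): sum1=190, sum2=195
  after byte 3 (20): sum1=210, sum2=150
  after byte 4 (48): sum1=3, sum2=153
Checksum = sum2·256 + sum1 = 153·256 + 3 = 39171 = 0x9903.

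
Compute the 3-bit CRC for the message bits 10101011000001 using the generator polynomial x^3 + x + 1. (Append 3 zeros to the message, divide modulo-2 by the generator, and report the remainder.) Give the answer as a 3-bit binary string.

Append 3 zeros: 10101011000001000. Divide by 1011 (XOR where the leading bit is 1):
  pos 0: 1010 XOR 1011 = 0001
  pos 3: 1101 XOR 1011 = 0110
  pos 4: 1101 XOR 1011 = 0110
  pos 5: 1100 XOR 1011 = 0111
  pos 6: 1110 XOR 1011 = 0101
  pos 7: 1010 XOR 1011 = 0001
  pos 10: 1001 XOR 1011 = 0010
  pos 12: 1000 XOR 1011 = 0011
Remainder (last 3 bits) = 110. This is the CRC / FCS.

110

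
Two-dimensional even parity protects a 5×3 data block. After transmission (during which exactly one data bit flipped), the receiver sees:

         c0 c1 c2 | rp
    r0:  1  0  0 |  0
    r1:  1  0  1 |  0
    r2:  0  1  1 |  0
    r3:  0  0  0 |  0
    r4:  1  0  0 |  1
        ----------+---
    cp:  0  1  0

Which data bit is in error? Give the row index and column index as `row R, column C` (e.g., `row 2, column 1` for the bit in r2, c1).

row 0, column 0

Recompute each row's even parity and compare to rp:
  r0: data parity 1, sent rp 0 → mismatch
  r1: data parity 0, sent rp 0 → ok
  r2: data parity 0, sent rp 0 → ok
  r3: data parity 0, sent rp 0 → ok
  r4: data parity 1, sent rp 1 → ok
Recompute each column's even parity and compare to cp:
  c0: data parity 1, sent cp 0 → mismatch
  c1: data parity 1, sent cp 1 → ok
  c2: data parity 0, sent cp 0 → ok
Exactly one row (r0) and one column (c0) fail → the flipped bit is at their intersection.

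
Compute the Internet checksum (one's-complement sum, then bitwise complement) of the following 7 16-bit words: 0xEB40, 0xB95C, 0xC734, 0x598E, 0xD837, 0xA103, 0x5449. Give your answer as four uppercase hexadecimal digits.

One's-complement addition (fold any carry out of bit 15 back into bit 0):
  0xEB40 + 0xB95C = 0x1A49C → wrap carry → 0xA49D
  0xA49D + 0xC734 = 0x16BD1 → wrap carry → 0x6BD2
  0x6BD2 + 0x598E = 0x0C560
  0xC560 + 0xD837 = 0x19D97 → wrap carry → 0x9D98
  0x9D98 + 0xA103 = 0x13E9B → wrap carry → 0x3E9C
  0x3E9C + 0x5449 = 0x092E5
One's-complement sum = 0x92E5.
Checksum = ~0x92E5 & 0xFFFF = 0x6D1A.

6D1A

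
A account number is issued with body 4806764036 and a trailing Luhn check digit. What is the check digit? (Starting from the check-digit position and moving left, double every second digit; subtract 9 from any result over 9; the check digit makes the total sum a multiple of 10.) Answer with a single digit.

6

Partial digits right→left: 6 3 0 4 6 7 6 0 8 4
Double every second digit counting from the check-digit position (so the 1st, 3rd, 5th, ... of the partial from the right).
  doubled (with −9 where >9): 3 0 3 3 7 → sum 16
  kept as-is: 3 4 7 0 4 → sum 18
Total = 16 + 18 = 34.
Check digit = (10 − (34 mod 10)) mod 10 = 6.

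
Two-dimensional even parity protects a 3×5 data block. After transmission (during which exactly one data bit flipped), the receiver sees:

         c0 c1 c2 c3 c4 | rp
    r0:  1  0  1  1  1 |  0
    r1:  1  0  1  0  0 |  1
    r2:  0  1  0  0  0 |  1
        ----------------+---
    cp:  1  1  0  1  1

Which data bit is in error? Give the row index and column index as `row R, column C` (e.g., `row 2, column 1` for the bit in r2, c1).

Recompute each row's even parity and compare to rp:
  r0: data parity 0, sent rp 0 → ok
  r1: data parity 0, sent rp 1 → mismatch
  r2: data parity 1, sent rp 1 → ok
Recompute each column's even parity and compare to cp:
  c0: data parity 0, sent cp 1 → mismatch
  c1: data parity 1, sent cp 1 → ok
  c2: data parity 0, sent cp 0 → ok
  c3: data parity 1, sent cp 1 → ok
  c4: data parity 1, sent cp 1 → ok
Exactly one row (r1) and one column (c0) fail → the flipped bit is at their intersection.

row 1, column 0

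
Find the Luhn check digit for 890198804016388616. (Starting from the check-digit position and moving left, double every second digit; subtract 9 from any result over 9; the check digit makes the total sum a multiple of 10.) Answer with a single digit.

4

Partial digits right→left: 6 1 6 8 8 3 6 1 0 4 0 8 8 9 1 0 9 8
Double every second digit counting from the check-digit position (so the 1st, 3rd, 5th, ... of the partial from the right).
  doubled (with −9 where >9): 3 3 7 3 0 0 7 2 9 → sum 34
  kept as-is: 1 8 3 1 4 8 9 0 8 → sum 42
Total = 34 + 42 = 76.
Check digit = (10 − (76 mod 10)) mod 10 = 4.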